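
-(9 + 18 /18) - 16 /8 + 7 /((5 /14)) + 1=8.60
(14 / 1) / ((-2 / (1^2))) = -7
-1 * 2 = -2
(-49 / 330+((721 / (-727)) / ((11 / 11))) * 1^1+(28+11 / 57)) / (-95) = -41104761 / 144345850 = -0.28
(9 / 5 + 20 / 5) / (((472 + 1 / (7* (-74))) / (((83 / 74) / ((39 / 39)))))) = 0.01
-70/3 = -23.33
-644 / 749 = -0.86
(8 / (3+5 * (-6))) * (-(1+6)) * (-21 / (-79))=392 / 711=0.55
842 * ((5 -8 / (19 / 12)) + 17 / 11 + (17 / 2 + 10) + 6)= 4574165 / 209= 21885.96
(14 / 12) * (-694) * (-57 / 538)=46151 / 538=85.78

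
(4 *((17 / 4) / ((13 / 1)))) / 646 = 1 / 494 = 0.00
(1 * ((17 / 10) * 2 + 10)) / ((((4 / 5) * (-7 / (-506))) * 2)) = 16951 / 28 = 605.39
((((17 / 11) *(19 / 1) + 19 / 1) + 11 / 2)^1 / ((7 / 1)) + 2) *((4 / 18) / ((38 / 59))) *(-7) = -88087 / 3762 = -23.41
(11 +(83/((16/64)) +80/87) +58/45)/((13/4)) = 1801988/16965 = 106.22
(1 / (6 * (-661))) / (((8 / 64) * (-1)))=4 / 1983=0.00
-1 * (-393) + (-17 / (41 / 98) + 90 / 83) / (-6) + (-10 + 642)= 10531519 / 10209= 1031.59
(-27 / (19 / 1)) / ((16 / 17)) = -459 / 304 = -1.51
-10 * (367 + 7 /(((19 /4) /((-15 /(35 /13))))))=-68170 /19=-3587.89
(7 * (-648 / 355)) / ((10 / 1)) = -2268 / 1775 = -1.28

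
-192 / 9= -64 / 3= -21.33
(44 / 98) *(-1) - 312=-312.45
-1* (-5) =5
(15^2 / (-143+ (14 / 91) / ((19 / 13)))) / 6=-95 / 362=-0.26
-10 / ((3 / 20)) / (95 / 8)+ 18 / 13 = -3134 / 741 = -4.23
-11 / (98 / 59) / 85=-649 / 8330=-0.08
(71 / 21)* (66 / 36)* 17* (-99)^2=14458653 / 14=1032760.93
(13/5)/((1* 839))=13/4195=0.00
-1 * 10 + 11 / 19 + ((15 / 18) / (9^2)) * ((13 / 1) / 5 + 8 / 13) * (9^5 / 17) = 885835 / 8398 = 105.48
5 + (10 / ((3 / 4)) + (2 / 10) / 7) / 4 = 3503 / 420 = 8.34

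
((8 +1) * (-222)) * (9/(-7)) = 17982/7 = 2568.86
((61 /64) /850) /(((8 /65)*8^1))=793 /696320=0.00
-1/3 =-0.33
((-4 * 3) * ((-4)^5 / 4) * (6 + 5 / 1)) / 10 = 16896 / 5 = 3379.20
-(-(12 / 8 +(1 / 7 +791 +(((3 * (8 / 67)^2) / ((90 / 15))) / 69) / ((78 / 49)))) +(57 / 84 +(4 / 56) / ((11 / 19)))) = 420875795555 / 531515556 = 791.84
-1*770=-770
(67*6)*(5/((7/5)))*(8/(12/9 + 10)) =1013.45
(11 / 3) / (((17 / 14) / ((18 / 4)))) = 231 / 17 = 13.59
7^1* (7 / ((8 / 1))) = 49 / 8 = 6.12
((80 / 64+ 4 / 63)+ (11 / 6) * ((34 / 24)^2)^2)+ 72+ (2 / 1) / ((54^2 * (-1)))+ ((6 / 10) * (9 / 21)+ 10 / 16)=1065725827 / 13063680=81.58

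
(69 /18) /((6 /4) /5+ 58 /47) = 2.50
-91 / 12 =-7.58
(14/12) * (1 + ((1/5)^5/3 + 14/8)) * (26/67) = 9384739/7537500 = 1.25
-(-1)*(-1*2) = -2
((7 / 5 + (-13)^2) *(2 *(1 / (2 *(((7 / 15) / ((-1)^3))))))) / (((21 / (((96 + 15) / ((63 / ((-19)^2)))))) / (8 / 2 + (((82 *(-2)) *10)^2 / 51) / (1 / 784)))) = -7998914723854352 / 17493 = -457263746861.85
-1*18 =-18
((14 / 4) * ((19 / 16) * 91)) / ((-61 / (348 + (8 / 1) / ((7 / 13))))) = -1097915 / 488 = -2249.83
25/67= 0.37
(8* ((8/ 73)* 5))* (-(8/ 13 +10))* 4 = -186.13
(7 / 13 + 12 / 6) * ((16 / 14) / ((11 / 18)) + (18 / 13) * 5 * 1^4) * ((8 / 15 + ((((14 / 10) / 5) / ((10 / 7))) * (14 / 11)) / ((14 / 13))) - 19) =-662082039 / 1626625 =-407.03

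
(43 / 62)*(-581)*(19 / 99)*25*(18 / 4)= -11866925 / 1364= -8700.09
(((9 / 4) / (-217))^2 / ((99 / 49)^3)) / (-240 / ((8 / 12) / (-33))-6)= 2401 / 2187061420896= 0.00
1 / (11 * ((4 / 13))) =13 / 44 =0.30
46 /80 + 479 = 19183 /40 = 479.58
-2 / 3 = -0.67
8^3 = 512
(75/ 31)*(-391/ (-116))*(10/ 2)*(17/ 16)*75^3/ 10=210315234375/ 115072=1827683.84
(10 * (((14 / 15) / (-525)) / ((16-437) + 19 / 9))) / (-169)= -2 / 7964125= -0.00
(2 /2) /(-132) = -1 /132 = -0.01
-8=-8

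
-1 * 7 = -7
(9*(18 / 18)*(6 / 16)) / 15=9 / 40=0.22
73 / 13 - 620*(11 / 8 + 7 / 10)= -33303 / 26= -1280.88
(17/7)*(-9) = -153/7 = -21.86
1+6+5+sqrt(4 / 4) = 13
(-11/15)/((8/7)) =-77/120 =-0.64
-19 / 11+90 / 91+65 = 64326 / 1001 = 64.26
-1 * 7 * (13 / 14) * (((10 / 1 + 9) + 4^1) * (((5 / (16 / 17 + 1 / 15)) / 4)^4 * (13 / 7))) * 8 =-10272006362109375 / 1954386739648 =-5255.87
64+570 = 634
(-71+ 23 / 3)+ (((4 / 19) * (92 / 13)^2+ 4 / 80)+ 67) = 2747413 / 192660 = 14.26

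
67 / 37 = 1.81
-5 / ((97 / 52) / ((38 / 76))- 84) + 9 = 18913 / 2087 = 9.06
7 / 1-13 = -6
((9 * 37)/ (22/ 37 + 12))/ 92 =0.29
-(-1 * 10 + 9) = 1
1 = 1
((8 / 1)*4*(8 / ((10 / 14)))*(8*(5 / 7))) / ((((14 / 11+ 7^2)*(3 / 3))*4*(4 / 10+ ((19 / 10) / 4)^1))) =45056 / 3871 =11.64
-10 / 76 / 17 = -5 / 646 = -0.01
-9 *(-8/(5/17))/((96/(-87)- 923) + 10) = -35496/132545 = -0.27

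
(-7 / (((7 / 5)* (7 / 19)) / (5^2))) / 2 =-2375 / 14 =-169.64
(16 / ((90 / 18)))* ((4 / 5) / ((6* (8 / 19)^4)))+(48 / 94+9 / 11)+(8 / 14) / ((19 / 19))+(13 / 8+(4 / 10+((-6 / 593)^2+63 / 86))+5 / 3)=10454030237960513 / 525336599356800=19.90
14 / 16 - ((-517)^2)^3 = -152768299899668545 / 8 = -19096037487458568.12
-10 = -10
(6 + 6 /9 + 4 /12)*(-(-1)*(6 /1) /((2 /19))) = 399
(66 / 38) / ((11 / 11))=1.74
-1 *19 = -19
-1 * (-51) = 51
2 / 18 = 1 / 9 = 0.11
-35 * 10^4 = -350000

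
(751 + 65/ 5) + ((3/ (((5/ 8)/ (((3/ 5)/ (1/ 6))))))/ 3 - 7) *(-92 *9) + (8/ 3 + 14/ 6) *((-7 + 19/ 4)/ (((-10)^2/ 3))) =716153/ 400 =1790.38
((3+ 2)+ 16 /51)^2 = 73441 /2601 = 28.24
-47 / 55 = -0.85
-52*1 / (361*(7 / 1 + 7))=-26 / 2527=-0.01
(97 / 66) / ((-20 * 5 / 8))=-97 / 825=-0.12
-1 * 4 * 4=-16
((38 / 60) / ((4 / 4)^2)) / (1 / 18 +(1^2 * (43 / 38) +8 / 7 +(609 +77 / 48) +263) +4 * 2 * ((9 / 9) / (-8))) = 60648 / 83783695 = 0.00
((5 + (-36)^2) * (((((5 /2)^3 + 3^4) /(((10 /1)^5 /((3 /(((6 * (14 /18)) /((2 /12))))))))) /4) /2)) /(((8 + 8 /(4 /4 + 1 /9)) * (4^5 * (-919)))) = -3017019 /2563285975040000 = -0.00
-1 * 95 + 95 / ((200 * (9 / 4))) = -8531 / 90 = -94.79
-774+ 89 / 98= -75763 / 98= -773.09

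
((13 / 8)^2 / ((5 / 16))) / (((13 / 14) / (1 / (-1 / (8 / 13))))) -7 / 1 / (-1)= 7 / 5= 1.40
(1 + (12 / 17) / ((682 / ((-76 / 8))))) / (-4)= -1435 / 5797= -0.25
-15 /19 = -0.79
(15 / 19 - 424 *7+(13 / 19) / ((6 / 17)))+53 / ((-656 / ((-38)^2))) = -28809943 / 9348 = -3081.94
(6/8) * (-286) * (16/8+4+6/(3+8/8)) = -1608.75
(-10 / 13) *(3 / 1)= -30 / 13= -2.31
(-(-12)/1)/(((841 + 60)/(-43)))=-516/901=-0.57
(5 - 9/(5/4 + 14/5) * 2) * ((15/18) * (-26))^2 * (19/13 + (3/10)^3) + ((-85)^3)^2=244392886376563/648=377149516013.21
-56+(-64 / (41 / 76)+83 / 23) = -161277 / 943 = -171.03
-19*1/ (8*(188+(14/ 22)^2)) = -2299/ 182376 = -0.01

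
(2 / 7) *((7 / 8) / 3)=1 / 12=0.08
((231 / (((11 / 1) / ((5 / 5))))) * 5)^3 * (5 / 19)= 5788125 / 19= 304638.16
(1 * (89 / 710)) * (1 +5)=0.75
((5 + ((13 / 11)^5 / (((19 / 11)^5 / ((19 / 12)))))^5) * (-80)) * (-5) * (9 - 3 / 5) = 1637124922543433615687896734794855 / 97433211201959123637177717792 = 16802.53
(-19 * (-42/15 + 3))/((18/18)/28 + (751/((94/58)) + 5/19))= -475076/57969505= -0.01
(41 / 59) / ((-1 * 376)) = -41 / 22184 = -0.00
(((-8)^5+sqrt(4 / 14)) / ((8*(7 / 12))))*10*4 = -1966080 / 7+60*sqrt(14) / 49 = -280863.99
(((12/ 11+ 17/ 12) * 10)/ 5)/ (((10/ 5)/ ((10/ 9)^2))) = 8275/ 2673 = 3.10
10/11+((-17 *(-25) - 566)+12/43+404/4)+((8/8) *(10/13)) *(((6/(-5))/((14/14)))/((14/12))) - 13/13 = -1747677/43043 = -40.60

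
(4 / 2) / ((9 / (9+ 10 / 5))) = 22 / 9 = 2.44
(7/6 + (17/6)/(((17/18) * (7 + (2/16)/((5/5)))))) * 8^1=724/57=12.70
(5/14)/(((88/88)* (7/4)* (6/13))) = 65/147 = 0.44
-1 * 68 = -68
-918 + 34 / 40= -18343 / 20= -917.15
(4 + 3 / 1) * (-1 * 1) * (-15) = 105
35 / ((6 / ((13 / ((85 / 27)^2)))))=22113 / 2890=7.65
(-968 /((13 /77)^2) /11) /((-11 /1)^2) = -4312 /169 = -25.51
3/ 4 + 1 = 7/ 4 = 1.75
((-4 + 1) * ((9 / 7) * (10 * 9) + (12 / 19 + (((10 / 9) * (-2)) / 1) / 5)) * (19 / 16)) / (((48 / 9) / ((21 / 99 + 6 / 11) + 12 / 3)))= -10890619 / 29568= -368.32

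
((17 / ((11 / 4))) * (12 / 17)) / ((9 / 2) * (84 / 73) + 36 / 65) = 37960 / 49863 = 0.76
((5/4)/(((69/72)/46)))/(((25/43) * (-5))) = -516/25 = -20.64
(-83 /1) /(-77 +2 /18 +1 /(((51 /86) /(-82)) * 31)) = 393669 /385840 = 1.02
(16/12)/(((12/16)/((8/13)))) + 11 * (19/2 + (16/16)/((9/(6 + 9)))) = 28999/234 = 123.93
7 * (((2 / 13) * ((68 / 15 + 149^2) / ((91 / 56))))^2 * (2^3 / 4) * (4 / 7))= 227213895452672 / 6426225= 35357289.15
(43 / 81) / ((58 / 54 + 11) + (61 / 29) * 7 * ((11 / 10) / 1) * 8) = 6235 / 1663638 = 0.00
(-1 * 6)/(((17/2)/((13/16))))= -39/68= -0.57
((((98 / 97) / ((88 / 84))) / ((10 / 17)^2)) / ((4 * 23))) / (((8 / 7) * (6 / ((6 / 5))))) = 2081667 / 392656000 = 0.01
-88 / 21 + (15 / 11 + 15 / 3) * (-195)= -287618 / 231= -1245.10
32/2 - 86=-70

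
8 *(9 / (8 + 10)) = 4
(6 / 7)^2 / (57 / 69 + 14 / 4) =1656 / 9751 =0.17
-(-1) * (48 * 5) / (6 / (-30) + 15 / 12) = 1600 / 7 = 228.57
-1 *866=-866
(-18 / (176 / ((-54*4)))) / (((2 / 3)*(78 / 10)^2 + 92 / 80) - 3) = 24300 / 42581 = 0.57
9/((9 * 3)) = 1/3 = 0.33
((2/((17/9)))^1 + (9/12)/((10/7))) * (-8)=-1077/85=-12.67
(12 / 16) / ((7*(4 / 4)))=3 / 28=0.11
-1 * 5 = -5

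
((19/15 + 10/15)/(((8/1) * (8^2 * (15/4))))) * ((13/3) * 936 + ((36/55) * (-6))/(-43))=5795563/1419000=4.08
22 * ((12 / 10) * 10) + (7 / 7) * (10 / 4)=533 / 2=266.50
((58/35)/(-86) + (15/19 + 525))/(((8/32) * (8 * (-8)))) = -15034399/457520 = -32.86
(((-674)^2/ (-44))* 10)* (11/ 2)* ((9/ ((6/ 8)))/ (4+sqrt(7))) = -9085520/ 3+2271380* sqrt(7)/ 3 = -1025337.80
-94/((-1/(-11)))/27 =-1034/27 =-38.30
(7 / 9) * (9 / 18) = 7 / 18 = 0.39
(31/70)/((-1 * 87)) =-31/6090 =-0.01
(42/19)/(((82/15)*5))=0.08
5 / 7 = 0.71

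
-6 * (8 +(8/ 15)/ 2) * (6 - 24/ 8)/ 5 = -744/ 25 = -29.76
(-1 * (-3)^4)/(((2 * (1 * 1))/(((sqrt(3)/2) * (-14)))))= 567 * sqrt(3)/2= 491.04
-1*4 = -4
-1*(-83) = 83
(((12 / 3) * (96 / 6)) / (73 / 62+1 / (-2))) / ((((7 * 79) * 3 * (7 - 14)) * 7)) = -1984 / 1707111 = -0.00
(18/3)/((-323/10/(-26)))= 4.83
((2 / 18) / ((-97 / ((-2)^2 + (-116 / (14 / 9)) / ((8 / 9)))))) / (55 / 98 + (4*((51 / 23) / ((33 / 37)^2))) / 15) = 0.07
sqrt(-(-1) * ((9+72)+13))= sqrt(94)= 9.70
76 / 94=38 / 47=0.81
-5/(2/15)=-75/2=-37.50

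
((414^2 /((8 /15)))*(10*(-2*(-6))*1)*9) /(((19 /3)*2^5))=260307675 /152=1712550.49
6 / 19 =0.32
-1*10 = -10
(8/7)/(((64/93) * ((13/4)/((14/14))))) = 93/182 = 0.51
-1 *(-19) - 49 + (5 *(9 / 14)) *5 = -195 / 14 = -13.93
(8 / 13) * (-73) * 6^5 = -4541184 / 13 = -349321.85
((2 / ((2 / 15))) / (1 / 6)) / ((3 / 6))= 180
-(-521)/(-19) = -521/19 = -27.42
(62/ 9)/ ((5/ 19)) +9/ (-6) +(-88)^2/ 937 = 2778037/ 84330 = 32.94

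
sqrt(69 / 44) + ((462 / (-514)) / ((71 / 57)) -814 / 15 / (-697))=-122807927 / 190772385 + sqrt(759) / 22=0.61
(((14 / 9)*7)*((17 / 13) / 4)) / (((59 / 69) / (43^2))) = 35424991 / 4602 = 7697.74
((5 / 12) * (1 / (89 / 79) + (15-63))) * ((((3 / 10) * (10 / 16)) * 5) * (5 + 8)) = -1362725 / 5696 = -239.24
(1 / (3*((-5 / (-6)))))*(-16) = -32 / 5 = -6.40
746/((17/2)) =1492/17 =87.76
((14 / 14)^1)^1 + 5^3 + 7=133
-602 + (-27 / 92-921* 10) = -902731 / 92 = -9812.29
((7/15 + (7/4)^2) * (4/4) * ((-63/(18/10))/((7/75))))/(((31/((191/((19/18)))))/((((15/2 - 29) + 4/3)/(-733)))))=-1468126275/6907792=-212.53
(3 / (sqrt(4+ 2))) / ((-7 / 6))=-3 * sqrt(6) / 7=-1.05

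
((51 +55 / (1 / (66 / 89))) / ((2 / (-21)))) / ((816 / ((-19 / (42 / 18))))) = 465633 / 48416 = 9.62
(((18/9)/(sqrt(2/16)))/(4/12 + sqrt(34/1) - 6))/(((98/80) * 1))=28.11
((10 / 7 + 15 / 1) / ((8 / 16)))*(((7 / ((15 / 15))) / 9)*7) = 1610 / 9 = 178.89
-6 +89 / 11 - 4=-1.91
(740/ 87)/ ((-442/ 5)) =-1850/ 19227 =-0.10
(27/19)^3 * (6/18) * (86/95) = 564246/651605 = 0.87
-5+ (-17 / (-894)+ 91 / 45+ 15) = 161473 / 13410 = 12.04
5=5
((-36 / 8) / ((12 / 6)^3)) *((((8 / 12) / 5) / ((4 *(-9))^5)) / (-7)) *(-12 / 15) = 1 / 7054387200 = 0.00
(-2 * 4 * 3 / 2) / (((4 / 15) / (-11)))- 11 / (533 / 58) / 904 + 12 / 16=29858447 / 60229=495.75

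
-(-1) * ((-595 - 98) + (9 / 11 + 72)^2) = 557748 / 121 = 4609.49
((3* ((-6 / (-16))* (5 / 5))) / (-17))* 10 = -45 / 68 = -0.66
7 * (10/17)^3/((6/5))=17500/14739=1.19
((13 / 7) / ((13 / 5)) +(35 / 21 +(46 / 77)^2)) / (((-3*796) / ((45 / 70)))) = -0.00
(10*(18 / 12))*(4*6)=360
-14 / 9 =-1.56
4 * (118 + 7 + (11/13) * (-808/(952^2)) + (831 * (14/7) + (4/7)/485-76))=1222134819973/178570210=6844.00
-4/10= -2/5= -0.40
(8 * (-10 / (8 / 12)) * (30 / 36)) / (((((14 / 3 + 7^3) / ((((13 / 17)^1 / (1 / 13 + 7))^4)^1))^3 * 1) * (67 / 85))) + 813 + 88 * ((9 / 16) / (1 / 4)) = 242109012060004598160745270456115385857364925447473 / 239474789376859147539641170184103745141413511168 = 1011.00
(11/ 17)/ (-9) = -11/ 153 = -0.07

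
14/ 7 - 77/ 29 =-19/ 29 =-0.66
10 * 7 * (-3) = -210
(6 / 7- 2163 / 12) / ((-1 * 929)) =5023 / 26012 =0.19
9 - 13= -4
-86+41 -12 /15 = -229 /5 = -45.80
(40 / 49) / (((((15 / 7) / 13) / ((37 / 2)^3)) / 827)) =544570403 / 21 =25931923.95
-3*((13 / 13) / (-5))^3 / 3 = 0.01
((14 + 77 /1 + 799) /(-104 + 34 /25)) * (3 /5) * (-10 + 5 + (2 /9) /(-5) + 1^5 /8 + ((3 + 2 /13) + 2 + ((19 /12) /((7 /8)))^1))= -29796755 /2802072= -10.63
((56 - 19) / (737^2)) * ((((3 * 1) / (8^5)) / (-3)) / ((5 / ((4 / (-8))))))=37 / 177985617920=0.00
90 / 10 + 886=895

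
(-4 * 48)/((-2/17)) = 1632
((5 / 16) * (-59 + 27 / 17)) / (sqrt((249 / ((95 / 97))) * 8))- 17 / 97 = -305 * sqrt(4589070) / 1642404- 17 / 97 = -0.57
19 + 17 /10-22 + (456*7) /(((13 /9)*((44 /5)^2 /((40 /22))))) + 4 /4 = 8925591 /173030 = 51.58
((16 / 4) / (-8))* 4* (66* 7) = -924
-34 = -34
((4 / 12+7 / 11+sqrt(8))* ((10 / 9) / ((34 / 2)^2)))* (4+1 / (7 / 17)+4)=23360 / 600831+1460* sqrt(2) / 18207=0.15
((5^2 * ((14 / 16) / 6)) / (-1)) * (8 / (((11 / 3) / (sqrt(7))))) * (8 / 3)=-700 * sqrt(7) / 33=-56.12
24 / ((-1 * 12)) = -2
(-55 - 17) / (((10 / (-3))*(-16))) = -27 / 20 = -1.35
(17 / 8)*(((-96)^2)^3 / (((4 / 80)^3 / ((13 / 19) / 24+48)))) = 12143084666093568000 / 19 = 639109719268082526.32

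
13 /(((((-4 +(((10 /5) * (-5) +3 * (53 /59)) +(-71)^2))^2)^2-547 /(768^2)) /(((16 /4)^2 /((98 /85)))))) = 63180455356661760 /224126463576376128801163291133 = 0.00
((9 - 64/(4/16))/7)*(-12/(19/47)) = 7332/7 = 1047.43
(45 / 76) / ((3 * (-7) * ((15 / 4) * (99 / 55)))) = -5 / 1197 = -0.00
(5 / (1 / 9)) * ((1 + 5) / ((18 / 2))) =30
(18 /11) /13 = 0.13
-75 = -75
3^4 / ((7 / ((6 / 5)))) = 486 / 35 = 13.89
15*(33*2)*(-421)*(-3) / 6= 208395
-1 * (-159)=159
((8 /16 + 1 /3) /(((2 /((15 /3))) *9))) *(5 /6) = 0.19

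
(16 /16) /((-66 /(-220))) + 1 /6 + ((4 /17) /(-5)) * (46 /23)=579 /170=3.41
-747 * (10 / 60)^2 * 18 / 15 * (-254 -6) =6474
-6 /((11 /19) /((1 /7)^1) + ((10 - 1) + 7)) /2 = -19 /127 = -0.15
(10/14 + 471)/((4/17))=28067/14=2004.79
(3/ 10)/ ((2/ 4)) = 3/ 5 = 0.60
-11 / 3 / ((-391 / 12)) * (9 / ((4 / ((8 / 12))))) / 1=66 / 391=0.17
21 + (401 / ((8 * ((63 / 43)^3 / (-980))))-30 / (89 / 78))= -15624.69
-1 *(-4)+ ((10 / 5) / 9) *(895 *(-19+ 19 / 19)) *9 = -32216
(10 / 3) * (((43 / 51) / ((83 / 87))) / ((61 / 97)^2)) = 117330230 / 15750993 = 7.45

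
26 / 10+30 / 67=1021 / 335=3.05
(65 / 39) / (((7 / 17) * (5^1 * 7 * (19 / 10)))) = 170 / 2793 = 0.06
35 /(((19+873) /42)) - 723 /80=-131829 /17840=-7.39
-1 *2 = -2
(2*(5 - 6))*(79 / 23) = -158 / 23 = -6.87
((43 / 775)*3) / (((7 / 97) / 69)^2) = 5778716121 / 37975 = 152171.59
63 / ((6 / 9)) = 189 / 2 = 94.50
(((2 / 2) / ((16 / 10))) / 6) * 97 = 485 / 48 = 10.10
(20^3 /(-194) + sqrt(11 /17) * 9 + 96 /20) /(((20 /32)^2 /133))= -150424064 /12125 + 76608 * sqrt(187) /425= -9941.17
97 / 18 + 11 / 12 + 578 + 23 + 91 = 25139 / 36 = 698.31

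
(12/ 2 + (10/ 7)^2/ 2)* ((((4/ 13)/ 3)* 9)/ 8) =516/ 637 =0.81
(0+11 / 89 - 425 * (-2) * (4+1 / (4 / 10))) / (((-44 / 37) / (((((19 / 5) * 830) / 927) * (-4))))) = 19128202576 / 302511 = 63231.43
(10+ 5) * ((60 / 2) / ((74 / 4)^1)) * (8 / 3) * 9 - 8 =21304 / 37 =575.78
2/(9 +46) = 2/55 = 0.04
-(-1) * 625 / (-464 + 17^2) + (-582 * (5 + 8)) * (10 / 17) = -530045 / 119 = -4454.16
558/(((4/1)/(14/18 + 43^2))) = 258044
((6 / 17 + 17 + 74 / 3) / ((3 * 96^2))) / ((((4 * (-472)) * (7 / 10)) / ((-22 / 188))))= 117865 / 875854135296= 0.00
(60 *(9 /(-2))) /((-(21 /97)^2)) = 5760.61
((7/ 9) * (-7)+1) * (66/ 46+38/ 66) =-61040/ 6831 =-8.94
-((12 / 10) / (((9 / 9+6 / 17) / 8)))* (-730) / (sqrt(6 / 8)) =79424* sqrt(3) / 23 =5981.15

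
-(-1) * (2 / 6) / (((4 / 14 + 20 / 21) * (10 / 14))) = 49 / 130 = 0.38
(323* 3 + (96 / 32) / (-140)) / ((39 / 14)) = 45219 / 130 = 347.84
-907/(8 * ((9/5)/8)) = -503.89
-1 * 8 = -8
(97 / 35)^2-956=-1161691 / 1225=-948.32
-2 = -2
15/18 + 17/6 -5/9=28/9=3.11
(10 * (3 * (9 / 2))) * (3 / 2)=405 / 2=202.50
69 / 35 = 1.97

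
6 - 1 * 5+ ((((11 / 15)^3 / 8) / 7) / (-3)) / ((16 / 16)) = 565669 / 567000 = 1.00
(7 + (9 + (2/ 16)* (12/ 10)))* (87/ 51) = 27.55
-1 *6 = -6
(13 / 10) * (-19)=-247 / 10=-24.70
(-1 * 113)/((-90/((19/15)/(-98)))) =-0.02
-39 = -39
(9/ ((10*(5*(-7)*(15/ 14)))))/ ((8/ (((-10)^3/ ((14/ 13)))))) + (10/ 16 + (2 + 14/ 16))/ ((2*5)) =439/ 140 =3.14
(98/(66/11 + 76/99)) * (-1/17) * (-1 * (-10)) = -8.52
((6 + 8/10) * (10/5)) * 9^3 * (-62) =-3073464/5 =-614692.80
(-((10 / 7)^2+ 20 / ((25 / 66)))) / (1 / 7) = -13436 / 35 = -383.89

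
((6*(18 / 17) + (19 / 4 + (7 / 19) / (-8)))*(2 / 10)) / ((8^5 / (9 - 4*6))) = -85713 / 84672512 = -0.00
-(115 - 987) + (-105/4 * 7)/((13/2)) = 21937/26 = 843.73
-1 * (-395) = 395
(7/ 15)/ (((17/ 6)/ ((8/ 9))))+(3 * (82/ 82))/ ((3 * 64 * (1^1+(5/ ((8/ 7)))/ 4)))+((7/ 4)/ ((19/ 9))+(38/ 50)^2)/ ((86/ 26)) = 12125069543/ 20937667500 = 0.58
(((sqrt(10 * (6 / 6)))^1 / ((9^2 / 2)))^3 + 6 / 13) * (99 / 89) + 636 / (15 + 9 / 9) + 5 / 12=880 * sqrt(10) / 5255361 + 282401 / 6942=40.68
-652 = -652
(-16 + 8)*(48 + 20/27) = -10528/27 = -389.93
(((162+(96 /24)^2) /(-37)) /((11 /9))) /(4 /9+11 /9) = -4806 /2035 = -2.36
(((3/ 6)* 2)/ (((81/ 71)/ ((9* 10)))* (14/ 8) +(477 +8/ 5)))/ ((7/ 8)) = 22720/ 9515009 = 0.00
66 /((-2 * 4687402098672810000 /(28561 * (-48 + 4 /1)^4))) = -5026736 /6669913966875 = -0.00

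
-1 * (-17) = 17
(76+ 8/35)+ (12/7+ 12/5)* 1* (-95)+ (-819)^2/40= 4607231/280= 16454.40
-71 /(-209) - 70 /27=-12713 /5643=-2.25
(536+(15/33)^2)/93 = 21627/3751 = 5.77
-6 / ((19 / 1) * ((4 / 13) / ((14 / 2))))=-7.18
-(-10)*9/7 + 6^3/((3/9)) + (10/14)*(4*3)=4686/7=669.43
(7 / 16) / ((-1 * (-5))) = 7 / 80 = 0.09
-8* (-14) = 112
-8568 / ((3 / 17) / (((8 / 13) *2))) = -776832 / 13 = -59756.31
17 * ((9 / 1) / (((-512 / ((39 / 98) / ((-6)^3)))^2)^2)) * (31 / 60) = 15051647 / 1135593435495241842992087040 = 0.00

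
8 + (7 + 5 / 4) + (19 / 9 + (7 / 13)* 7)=10357 / 468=22.13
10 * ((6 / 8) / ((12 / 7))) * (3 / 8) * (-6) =-315 / 32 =-9.84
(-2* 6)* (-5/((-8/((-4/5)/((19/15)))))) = 4.74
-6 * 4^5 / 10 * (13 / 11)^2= -519168 / 605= -858.13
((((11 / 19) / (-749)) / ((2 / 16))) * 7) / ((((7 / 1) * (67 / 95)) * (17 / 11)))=-4840 / 853111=-0.01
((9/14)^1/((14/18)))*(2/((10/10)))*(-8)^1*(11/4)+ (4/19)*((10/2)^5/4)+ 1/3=358732/2793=128.44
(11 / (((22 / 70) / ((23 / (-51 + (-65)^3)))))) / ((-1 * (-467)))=-805 / 128273692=-0.00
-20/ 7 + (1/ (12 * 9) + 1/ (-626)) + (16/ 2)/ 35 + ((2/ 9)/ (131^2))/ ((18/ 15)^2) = -159643241399/ 60911596620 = -2.62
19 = 19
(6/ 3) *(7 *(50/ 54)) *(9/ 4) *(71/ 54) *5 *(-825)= -17084375/ 108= -158188.66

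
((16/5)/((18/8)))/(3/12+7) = 256/1305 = 0.20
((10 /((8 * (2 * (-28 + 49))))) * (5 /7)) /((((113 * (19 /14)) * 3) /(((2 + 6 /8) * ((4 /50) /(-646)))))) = -11 /699028848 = -0.00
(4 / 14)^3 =8 / 343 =0.02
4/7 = 0.57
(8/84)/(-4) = -1/42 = -0.02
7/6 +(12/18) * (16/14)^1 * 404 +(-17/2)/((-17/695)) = 13786/21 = 656.48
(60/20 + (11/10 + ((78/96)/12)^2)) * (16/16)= 756557/184320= 4.10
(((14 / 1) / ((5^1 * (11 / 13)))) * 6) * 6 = 6552 / 55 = 119.13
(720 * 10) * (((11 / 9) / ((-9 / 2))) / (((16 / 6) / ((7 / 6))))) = -7700 / 9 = -855.56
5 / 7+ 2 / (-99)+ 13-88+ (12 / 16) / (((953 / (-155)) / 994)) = -258303329 / 1320858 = -195.56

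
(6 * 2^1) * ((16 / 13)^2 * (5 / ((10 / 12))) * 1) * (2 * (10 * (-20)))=-7372800 / 169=-43626.04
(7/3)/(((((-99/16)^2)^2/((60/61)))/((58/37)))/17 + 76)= 9046589440/511466861217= 0.02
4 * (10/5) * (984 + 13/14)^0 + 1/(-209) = 1671/209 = 8.00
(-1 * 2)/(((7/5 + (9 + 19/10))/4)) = -80/123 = -0.65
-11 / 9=-1.22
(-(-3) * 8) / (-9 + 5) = -6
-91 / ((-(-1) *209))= -91 / 209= -0.44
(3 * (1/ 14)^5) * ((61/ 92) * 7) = 183/ 7068544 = 0.00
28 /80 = 7 /20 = 0.35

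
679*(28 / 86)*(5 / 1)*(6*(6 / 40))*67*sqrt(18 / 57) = 2866059*sqrt(114) / 817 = 37455.49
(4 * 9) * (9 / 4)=81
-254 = -254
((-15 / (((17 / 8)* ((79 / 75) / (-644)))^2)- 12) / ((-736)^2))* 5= -2799495054735 / 244257362176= -11.46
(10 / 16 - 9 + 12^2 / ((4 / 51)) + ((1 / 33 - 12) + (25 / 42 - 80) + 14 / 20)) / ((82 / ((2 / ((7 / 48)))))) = 32098846 / 110495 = 290.50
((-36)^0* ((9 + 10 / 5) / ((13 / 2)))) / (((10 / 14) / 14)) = 2156 / 65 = 33.17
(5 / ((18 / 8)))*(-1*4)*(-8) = 640 / 9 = 71.11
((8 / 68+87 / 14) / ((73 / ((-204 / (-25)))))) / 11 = 822 / 12775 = 0.06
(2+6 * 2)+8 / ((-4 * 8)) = 55 / 4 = 13.75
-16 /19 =-0.84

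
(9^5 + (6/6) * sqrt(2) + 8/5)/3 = sqrt(2)/3 + 295253/15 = 19684.00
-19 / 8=-2.38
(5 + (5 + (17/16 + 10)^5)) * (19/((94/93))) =306993438766839/98566144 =3114593.17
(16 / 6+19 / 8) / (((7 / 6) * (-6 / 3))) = -121 / 56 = -2.16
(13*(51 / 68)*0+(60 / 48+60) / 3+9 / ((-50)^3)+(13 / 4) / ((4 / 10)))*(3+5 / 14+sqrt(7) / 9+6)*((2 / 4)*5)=5351549*sqrt(7) / 675000+100150417 / 150000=688.65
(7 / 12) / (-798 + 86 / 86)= -7 / 9564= -0.00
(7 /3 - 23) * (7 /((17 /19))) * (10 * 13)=-1071980 /51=-21019.22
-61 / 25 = -2.44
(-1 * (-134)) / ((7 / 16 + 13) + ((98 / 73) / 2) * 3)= 156512 / 18047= 8.67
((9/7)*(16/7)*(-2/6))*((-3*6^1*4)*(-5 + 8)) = 10368/49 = 211.59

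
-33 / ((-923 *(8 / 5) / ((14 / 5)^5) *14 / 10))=2.75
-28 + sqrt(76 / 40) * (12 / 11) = -28 + 6 * sqrt(190) / 55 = -26.50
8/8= 1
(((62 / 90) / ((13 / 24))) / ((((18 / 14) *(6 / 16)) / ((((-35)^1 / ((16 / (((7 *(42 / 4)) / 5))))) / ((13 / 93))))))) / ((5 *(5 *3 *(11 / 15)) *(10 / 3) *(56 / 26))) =-329623 / 214500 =-1.54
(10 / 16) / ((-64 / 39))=-195 / 512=-0.38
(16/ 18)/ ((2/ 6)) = 8/ 3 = 2.67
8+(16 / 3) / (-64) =95 / 12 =7.92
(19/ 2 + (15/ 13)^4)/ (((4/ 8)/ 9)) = 5795181/ 28561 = 202.91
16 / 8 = 2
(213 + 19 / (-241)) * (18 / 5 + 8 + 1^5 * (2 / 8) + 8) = 10185829 / 2410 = 4226.49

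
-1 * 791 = -791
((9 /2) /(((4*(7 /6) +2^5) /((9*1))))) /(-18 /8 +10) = 243 /1705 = 0.14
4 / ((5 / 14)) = 56 / 5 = 11.20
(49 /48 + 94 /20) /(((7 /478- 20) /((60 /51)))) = -328147 /974406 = -0.34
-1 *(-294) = 294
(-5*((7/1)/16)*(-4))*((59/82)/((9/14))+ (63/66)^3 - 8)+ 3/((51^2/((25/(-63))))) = -5016853267445/95383122912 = -52.60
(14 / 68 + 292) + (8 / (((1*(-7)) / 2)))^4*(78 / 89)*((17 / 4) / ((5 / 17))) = 637.87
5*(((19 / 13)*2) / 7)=190 / 91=2.09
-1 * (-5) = 5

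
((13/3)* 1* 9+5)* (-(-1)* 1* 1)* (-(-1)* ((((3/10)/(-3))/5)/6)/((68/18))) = -0.04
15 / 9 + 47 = 146 / 3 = 48.67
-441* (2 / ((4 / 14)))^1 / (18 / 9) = -1543.50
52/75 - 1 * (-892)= 66952/75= 892.69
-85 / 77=-1.10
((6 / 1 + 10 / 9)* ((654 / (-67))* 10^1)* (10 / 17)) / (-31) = 1395200 / 105927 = 13.17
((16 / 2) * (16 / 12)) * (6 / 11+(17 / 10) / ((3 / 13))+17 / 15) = 3184 / 33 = 96.48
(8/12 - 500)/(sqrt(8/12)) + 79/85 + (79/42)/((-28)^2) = -610.62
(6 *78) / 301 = 468 / 301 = 1.55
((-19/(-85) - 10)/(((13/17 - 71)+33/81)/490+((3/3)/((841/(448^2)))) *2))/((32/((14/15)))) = -2157414777/3610148735560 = -0.00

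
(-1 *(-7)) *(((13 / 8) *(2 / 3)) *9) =273 / 4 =68.25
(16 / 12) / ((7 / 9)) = 12 / 7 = 1.71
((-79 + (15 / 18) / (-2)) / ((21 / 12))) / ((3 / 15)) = -4765 / 21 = -226.90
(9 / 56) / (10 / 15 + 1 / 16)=54 / 245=0.22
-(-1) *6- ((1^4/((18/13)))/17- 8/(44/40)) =44533/3366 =13.23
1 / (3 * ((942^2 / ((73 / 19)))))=73 / 50579748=0.00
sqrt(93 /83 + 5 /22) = sqrt(4493786) /1826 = 1.16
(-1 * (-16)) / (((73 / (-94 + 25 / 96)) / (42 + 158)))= -899900 / 219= -4109.13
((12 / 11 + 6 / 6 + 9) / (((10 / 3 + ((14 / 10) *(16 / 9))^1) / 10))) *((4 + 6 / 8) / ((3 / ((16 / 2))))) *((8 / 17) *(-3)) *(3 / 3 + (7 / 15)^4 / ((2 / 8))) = -2233773152 / 5511825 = -405.27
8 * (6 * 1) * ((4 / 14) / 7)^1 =96 / 49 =1.96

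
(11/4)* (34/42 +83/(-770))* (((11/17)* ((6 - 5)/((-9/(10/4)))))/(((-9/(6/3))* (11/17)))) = 0.12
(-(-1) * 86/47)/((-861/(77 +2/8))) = -4429/26978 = -0.16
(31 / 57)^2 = 961 / 3249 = 0.30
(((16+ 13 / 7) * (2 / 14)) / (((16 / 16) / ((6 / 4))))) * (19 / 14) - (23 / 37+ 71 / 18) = 286499 / 456876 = 0.63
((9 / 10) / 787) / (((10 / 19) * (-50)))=-171 / 3935000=-0.00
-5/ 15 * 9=-3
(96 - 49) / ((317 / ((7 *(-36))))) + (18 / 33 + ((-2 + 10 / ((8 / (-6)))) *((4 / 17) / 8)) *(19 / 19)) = -8796229 / 237116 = -37.10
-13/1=-13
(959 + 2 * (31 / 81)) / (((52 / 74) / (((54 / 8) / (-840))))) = -10.98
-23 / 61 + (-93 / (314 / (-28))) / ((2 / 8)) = 314077 / 9577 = 32.79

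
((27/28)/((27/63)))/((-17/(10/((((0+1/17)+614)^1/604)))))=-13590/10439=-1.30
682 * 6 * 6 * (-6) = -147312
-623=-623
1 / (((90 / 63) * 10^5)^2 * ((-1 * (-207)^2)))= -49 / 42849000000000000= -0.00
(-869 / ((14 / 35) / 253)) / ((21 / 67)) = -73652095 / 42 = -1753621.31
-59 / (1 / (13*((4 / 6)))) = -1534 / 3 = -511.33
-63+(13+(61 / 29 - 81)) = -3738 / 29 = -128.90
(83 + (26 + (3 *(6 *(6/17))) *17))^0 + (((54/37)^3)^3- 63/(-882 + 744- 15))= 69492282264408696/2209349576516309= 31.45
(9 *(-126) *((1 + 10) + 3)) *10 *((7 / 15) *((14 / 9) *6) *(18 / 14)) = -889056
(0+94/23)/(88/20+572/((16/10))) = 20/1771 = 0.01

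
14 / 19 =0.74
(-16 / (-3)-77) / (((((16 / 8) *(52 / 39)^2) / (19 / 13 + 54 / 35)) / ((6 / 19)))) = -529029 / 27664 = -19.12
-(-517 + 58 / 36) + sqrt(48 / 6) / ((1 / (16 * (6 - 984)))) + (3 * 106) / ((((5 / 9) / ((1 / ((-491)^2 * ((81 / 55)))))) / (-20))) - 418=-44161.87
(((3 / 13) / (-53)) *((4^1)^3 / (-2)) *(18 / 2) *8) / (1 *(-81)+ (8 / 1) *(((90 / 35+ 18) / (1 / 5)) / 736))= -123648 / 984581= -0.13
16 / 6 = 8 / 3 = 2.67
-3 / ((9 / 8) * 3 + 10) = -24 / 107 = -0.22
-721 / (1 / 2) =-1442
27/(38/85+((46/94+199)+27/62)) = 6687630/49630117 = 0.13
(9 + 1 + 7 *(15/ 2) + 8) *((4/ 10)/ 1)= 141/ 5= 28.20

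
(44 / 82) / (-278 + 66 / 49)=-539 / 277898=-0.00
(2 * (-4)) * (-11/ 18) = 4.89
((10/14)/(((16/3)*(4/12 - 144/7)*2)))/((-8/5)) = 0.00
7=7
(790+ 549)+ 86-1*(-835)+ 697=2957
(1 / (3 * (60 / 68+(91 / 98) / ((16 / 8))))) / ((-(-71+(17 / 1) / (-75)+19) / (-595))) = -7080500 / 2510797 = -2.82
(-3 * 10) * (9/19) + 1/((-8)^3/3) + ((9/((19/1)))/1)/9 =-137785/9728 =-14.16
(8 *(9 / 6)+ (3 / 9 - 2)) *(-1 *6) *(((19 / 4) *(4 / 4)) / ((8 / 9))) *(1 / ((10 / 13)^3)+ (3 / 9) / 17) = -199754049 / 272000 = -734.39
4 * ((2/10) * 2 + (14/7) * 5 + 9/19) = 4132/95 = 43.49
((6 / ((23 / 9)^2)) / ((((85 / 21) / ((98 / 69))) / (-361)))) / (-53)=2.20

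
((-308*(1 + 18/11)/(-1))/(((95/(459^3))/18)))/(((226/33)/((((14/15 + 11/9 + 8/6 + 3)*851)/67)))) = 643902983322218928/3596225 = 179049693309.57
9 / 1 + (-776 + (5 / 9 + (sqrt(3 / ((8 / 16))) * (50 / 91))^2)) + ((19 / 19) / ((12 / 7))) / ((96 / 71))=-764.20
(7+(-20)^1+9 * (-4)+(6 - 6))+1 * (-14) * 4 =-105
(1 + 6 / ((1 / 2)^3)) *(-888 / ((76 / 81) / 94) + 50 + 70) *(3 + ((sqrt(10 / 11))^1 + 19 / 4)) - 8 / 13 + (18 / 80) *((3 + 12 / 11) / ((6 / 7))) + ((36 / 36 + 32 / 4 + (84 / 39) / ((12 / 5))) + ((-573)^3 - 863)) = -28935622072415 / 130416 - 82713372 *sqrt(110) / 209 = -226022461.16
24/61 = 0.39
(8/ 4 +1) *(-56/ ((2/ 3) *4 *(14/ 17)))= -153/ 2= -76.50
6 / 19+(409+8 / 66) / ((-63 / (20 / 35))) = -938758 / 276507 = -3.40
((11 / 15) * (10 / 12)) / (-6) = -11 / 108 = -0.10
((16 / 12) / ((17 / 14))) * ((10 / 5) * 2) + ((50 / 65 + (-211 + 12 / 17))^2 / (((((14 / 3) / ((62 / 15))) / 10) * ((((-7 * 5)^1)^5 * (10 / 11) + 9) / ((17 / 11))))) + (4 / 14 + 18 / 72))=623022606507103 / 126752067483132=4.92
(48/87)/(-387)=-16/11223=-0.00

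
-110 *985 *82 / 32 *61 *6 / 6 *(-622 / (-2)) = -42137910925 / 8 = -5267238865.62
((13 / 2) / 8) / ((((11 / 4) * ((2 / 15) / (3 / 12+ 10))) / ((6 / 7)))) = 23985 / 1232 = 19.47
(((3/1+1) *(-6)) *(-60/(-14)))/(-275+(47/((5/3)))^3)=-45000/9690961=-0.00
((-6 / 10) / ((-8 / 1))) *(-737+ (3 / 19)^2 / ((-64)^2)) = -3269308389 / 59146240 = -55.27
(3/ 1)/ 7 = 3/ 7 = 0.43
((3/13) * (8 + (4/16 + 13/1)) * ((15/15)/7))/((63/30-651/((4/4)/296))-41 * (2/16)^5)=-10444800/2872958159071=-0.00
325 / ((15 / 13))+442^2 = 586937 / 3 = 195645.67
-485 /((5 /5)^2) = -485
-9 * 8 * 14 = -1008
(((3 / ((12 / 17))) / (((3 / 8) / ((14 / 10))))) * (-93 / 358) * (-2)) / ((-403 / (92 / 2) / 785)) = -1718836 / 2327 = -738.65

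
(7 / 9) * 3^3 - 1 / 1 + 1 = 21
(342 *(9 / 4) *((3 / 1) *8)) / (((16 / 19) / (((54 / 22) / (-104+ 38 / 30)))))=-523.98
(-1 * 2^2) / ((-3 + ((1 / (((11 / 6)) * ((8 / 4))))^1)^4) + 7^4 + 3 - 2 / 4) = -117128 / 70291603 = -0.00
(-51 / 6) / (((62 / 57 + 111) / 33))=-31977 / 12778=-2.50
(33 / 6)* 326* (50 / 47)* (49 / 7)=627550 / 47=13352.13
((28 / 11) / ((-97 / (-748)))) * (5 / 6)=4760 / 291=16.36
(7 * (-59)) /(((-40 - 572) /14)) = 2891 /306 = 9.45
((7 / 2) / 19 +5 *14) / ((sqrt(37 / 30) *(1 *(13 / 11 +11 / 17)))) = 166243 *sqrt(1110) / 160284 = 34.56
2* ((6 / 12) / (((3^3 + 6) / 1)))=1 / 33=0.03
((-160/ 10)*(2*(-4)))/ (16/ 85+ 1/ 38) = 413440/ 693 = 596.59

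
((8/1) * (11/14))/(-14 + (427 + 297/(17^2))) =6358/418789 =0.02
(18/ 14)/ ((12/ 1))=3/ 28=0.11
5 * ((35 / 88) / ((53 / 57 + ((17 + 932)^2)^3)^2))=22743 / 6102206834065911004099375373723010555232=0.00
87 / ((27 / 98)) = 2842 / 9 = 315.78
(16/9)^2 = 256/81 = 3.16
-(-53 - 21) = 74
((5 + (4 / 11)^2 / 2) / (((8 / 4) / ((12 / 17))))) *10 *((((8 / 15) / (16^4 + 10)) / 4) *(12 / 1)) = 29424 / 67414061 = 0.00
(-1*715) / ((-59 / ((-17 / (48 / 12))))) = -12155 / 236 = -51.50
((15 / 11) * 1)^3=3375 / 1331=2.54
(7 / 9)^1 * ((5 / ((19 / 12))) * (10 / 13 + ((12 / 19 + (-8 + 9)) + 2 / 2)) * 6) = 235200 / 4693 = 50.12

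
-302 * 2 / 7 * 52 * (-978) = 30717024 / 7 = 4388146.29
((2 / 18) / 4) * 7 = 7 / 36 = 0.19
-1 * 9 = -9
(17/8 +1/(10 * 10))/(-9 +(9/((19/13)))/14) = -56791/227700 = -0.25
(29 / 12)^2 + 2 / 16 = 859 / 144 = 5.97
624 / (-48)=-13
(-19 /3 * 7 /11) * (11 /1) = -133 /3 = -44.33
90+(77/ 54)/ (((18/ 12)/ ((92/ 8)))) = 16351/ 162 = 100.93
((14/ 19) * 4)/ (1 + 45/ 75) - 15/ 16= 275/ 304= 0.90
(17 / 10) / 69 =17 / 690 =0.02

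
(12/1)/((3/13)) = 52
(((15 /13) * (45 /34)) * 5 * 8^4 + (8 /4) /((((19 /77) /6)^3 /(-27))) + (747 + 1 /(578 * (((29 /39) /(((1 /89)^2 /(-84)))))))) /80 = -246736376175894757963 /26519053722412160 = -9304.12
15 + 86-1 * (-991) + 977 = 2069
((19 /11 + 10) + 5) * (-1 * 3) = -552 /11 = -50.18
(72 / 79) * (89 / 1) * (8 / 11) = 51264 / 869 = 58.99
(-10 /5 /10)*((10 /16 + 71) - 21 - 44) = -53 /40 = -1.32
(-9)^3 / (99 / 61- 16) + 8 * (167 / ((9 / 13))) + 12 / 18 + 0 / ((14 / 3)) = 15637219 / 7893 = 1981.15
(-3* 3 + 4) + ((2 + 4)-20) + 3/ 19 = -358/ 19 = -18.84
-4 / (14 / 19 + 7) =-76 / 147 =-0.52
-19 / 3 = -6.33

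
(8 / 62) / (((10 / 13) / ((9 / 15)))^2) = 0.08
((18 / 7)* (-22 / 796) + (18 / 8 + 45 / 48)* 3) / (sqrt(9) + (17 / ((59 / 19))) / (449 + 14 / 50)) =8761770810 / 2780621627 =3.15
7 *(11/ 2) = 77/ 2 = 38.50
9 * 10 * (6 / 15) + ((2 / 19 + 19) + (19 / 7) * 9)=10578 / 133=79.53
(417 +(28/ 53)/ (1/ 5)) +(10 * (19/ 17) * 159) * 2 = 3580357/ 901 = 3973.76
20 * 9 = 180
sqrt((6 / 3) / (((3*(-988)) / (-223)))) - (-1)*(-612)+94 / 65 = -39686 / 65+sqrt(330486) / 1482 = -610.17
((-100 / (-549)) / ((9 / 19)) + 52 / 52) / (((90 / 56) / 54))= 383096 / 8235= 46.52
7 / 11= 0.64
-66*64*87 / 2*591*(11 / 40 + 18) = -9922658328 / 5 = -1984531665.60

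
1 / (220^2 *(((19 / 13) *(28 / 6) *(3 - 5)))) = -39 / 25748800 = -0.00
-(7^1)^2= -49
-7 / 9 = -0.78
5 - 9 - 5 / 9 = -41 / 9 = -4.56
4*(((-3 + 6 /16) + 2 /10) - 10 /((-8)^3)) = -3079 /320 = -9.62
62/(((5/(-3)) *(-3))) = 62/5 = 12.40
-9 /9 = -1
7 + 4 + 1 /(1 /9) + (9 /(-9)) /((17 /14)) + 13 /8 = 2829 /136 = 20.80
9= 9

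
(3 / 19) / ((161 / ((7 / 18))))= 1 / 2622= 0.00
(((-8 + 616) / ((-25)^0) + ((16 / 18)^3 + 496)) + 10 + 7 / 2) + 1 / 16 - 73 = 12191969 / 11664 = 1045.26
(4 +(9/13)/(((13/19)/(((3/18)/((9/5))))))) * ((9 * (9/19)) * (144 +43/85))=1376641791/545870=2521.92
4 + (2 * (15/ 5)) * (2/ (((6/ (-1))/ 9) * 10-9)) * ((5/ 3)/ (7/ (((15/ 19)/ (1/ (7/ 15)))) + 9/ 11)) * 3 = 19502/ 5123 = 3.81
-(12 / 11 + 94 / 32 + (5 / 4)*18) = -4669 / 176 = -26.53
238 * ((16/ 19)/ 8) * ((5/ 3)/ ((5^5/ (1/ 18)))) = 238/ 320625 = 0.00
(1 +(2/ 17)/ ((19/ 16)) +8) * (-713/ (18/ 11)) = -23050577/ 5814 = -3964.67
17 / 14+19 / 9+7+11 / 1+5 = 3317 / 126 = 26.33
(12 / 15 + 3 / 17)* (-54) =-4482 / 85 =-52.73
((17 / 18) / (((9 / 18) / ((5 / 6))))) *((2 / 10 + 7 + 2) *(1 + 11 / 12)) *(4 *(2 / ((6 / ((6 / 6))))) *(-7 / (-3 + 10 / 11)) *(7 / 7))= 123.90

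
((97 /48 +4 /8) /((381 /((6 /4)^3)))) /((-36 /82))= -4961 /97536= -0.05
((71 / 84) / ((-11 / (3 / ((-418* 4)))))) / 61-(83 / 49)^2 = -2.87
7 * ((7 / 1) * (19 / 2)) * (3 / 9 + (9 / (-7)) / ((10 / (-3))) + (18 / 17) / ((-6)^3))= 678167 / 2040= 332.43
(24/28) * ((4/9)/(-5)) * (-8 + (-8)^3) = 832/21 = 39.62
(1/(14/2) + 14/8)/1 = 53/28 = 1.89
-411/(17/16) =-6576/17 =-386.82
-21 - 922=-943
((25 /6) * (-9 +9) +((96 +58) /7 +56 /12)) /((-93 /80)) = -6400 /279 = -22.94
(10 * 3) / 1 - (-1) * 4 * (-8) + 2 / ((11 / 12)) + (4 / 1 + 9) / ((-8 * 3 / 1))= -95 / 264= -0.36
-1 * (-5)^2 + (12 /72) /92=-13799 /552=-25.00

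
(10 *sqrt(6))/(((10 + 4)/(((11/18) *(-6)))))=-55 *sqrt(6)/21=-6.42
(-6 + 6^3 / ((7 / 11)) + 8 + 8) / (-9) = -2446 / 63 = -38.83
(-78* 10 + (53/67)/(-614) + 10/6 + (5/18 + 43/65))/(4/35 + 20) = -32740024667/847113696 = -38.65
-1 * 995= -995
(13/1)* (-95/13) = -95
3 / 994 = 0.00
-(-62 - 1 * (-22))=40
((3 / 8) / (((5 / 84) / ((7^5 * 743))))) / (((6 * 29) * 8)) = 262239621 / 4640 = 56517.16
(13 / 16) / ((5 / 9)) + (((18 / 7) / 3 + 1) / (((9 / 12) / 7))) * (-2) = -7969 / 240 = -33.20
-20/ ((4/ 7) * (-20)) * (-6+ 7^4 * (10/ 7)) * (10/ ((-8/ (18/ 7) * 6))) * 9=-28890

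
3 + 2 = 5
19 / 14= 1.36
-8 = -8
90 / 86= 45 / 43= 1.05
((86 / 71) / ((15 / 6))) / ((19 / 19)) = 172 / 355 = 0.48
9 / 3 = 3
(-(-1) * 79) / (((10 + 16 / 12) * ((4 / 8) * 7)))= 237 / 119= 1.99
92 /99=0.93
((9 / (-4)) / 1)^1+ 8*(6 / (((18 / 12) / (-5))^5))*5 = -32000729 / 324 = -98767.68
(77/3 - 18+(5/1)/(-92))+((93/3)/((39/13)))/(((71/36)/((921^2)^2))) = 73873817594033603/19596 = 3769841681671.44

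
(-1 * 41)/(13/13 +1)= -41/2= -20.50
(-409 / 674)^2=167281 / 454276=0.37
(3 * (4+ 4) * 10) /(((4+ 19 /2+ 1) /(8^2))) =30720 /29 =1059.31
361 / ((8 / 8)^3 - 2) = -361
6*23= 138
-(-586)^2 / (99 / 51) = -5837732 / 33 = -176900.97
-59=-59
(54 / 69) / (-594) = -0.00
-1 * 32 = -32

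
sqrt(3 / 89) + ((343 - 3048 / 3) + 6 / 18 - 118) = -2372 / 3 + sqrt(267) / 89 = -790.48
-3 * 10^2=-300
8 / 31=0.26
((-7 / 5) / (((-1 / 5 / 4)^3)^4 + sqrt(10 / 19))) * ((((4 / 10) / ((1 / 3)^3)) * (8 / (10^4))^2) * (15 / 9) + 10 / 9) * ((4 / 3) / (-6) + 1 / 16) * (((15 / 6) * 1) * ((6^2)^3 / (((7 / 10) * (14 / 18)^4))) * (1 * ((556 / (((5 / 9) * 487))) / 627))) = -1963808192140809338880000 / 11417523080154074074074074074072781053 + 8043758355008755052052480000000000000000 * sqrt(190) / 216932938522927407407407407407382840007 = 511.11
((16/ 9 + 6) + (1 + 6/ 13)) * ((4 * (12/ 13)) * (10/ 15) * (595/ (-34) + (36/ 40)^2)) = -379.58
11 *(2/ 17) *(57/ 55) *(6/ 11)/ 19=36/ 935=0.04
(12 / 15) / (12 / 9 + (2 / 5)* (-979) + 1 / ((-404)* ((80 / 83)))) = -77568 / 37840505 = -0.00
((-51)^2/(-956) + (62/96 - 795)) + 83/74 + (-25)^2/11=-3451098533/4669104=-739.14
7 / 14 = 1 / 2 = 0.50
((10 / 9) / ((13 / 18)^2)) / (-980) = -18 / 8281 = -0.00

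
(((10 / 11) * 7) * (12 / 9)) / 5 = 56 / 33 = 1.70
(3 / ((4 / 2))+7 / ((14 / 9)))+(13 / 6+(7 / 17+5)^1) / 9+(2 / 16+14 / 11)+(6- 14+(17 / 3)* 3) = 696349 / 40392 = 17.24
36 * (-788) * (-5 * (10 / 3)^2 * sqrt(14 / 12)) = 788000 * sqrt(42) / 3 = 1702274.56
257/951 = 0.27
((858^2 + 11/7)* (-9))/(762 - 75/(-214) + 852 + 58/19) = -17143154586/4184957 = -4096.38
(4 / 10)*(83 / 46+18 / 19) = 481 / 437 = 1.10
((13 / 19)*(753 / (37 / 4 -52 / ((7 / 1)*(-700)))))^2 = 2300746749210000 / 743325038569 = 3095.21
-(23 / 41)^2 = -529 / 1681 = -0.31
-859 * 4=-3436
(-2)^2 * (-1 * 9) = -36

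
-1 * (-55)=55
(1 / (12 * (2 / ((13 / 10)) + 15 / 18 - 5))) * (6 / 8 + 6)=-351 / 1640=-0.21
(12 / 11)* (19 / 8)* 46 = 1311 / 11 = 119.18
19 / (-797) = -19 / 797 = -0.02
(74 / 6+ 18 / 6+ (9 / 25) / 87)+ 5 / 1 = 44234 / 2175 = 20.34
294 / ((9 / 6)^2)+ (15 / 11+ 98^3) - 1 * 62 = 31061647 / 33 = 941262.03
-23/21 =-1.10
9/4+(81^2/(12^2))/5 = 909/80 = 11.36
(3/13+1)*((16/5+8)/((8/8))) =896/65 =13.78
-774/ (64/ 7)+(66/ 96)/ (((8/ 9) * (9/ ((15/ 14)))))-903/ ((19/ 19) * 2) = -960627/ 1792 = -536.06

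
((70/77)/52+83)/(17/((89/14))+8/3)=6339381/407836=15.54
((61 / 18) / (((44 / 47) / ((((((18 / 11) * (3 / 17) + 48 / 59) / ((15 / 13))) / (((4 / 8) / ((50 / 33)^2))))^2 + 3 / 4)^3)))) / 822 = 4409534412391427236364437605370791843026860339666481 / 125344695810574334654487213306647891347641294849024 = 35.18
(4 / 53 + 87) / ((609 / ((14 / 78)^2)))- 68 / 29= -1262519 / 539487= -2.34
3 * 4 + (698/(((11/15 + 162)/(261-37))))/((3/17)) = 13319212/2441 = 5456.46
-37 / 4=-9.25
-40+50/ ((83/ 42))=-1220/ 83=-14.70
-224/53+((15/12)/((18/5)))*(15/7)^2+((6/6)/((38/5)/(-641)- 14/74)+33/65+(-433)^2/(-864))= -9620094974201/42927786720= -224.10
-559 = -559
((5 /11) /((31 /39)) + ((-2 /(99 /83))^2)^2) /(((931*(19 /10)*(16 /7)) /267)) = 11232779872645 /20066722569432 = 0.56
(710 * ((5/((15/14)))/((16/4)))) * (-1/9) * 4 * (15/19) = -49700/171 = -290.64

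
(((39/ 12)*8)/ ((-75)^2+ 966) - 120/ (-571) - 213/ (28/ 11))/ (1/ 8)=-1353111950/ 2026479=-667.72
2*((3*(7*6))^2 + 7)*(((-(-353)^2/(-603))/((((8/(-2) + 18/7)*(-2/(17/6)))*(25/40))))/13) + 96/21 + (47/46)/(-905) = 27453380392095787/34265444850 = 801197.26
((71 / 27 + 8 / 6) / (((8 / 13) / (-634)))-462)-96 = -501211 / 108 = -4640.84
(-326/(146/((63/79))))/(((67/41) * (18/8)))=-187124/386389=-0.48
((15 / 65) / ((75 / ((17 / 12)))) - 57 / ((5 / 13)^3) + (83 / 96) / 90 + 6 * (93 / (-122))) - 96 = -188826487501 / 171288000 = -1102.39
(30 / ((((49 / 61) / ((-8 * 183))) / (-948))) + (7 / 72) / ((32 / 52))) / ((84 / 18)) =1462928122219 / 131712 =11107022.31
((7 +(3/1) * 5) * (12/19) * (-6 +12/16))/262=-693/2489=-0.28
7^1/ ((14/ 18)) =9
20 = 20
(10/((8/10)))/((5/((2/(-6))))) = -0.83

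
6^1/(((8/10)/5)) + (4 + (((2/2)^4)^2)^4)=85/2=42.50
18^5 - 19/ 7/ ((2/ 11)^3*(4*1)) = 423237943/ 224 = 1889455.10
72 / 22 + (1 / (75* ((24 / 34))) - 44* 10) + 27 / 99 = -4320713 / 9900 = -436.44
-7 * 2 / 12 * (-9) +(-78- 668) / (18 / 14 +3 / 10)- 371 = -184471 / 222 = -830.95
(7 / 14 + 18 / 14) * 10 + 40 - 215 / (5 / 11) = -2906 / 7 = -415.14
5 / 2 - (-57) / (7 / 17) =140.93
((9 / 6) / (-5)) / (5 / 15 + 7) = -9 / 220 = -0.04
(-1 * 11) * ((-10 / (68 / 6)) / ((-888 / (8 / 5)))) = -11 / 629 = -0.02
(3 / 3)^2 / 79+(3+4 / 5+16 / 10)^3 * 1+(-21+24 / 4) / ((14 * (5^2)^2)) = 21770911 / 138250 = 157.47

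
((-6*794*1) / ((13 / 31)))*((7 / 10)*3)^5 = -463966.44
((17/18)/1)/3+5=287/54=5.31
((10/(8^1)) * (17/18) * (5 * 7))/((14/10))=2125/72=29.51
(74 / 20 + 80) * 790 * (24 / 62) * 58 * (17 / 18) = 1402092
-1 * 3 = -3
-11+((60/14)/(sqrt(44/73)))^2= 10496/539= 19.47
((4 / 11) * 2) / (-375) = -8 / 4125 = -0.00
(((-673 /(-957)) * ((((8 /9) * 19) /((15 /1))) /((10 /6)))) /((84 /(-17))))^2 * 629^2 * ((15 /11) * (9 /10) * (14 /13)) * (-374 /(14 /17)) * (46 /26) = -497075243696126296028 /127982456476875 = -3883932.67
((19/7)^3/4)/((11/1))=6859/15092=0.45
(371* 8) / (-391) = -2968 / 391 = -7.59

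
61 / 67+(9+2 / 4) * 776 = 493985 / 67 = 7372.91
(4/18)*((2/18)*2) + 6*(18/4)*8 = 17500/81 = 216.05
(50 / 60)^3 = 125 / 216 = 0.58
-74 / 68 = -37 / 34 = -1.09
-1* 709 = -709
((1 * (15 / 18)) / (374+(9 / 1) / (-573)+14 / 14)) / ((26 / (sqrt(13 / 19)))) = 955 * sqrt(247) / 212287608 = 0.00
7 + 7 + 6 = 20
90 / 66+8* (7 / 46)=653 / 253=2.58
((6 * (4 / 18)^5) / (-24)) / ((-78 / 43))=172 / 2302911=0.00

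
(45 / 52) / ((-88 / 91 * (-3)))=105 / 352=0.30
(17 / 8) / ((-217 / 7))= -17 / 248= -0.07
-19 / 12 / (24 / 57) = -361 / 96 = -3.76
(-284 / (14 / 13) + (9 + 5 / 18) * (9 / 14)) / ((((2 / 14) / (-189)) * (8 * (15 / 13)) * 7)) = 844389 / 160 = 5277.43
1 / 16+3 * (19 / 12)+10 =237 / 16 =14.81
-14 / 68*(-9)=63 / 34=1.85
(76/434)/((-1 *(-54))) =19/5859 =0.00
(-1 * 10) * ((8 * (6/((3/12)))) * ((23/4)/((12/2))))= -1840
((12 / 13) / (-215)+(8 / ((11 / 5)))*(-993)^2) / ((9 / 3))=36746759356 / 30745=1195210.91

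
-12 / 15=-4 / 5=-0.80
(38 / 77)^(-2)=4.11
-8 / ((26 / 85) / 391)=-132940 / 13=-10226.15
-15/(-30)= 1/2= 0.50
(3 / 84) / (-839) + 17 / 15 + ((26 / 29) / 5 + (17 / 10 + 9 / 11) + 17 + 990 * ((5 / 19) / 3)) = 229965082159 / 2135775180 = 107.67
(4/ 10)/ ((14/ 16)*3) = 16/ 105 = 0.15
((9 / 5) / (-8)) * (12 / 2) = -27 / 20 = -1.35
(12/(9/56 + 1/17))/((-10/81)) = -462672/1045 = -442.75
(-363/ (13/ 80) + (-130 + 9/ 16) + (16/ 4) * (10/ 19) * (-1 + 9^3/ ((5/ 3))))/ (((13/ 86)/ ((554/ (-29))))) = 67998100439/ 372476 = 182557.00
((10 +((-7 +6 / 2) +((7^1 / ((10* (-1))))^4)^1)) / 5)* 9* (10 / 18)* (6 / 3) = 62401 / 5000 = 12.48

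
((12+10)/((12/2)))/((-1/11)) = -121/3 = -40.33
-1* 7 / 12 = -7 / 12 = -0.58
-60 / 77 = -0.78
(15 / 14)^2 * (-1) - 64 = -12769 / 196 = -65.15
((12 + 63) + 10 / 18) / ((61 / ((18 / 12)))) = 1.86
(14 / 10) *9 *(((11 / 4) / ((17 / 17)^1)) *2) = 693 / 10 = 69.30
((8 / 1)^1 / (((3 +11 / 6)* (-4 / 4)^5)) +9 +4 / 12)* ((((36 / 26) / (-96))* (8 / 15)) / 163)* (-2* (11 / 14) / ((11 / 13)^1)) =334 / 496335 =0.00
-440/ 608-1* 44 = -44.72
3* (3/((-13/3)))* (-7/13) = 189/169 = 1.12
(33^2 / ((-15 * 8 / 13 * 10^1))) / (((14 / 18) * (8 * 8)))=-0.24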